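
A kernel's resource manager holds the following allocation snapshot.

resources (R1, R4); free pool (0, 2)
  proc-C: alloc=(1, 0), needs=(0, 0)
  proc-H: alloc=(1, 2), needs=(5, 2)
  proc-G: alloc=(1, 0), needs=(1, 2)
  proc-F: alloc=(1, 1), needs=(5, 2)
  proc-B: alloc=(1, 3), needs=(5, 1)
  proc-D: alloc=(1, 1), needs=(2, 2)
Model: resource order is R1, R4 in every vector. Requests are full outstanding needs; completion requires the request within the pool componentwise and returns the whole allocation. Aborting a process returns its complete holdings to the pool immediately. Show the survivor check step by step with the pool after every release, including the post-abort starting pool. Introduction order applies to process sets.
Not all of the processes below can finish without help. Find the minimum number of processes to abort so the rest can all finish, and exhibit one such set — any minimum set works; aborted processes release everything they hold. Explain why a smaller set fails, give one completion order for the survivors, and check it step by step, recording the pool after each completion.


Minimum abort set: proc-F and proc-B.
Key observation: proc-H was stuck for good until proc-F and proc-B gave back (2, 4); in the order shown it finishes at step 4.
No one abort is enough; case by case: proc-C alone leaves proc-H blocked (short on R1); proc-H alone leaves proc-F blocked (short on R1); proc-G alone leaves proc-H blocked (short on R1); proc-F alone leaves proc-H blocked (short on R1); proc-B alone leaves proc-H blocked (short on R1); proc-D alone leaves proc-H blocked (short on R1).
One survivor order: proc-G, proc-D, proc-C, proc-H. Verifying each step (post-abort pool first):
  pool = (2, 6)
  proc-G: need (1, 2) fits (2, 6); releases (1, 0), pool now (3, 6)
  proc-D: need (2, 2) fits (3, 6); releases (1, 1), pool now (4, 7)
  proc-C: need (0, 0) fits (4, 7); releases (1, 0), pool now (5, 7)
  proc-H: need (5, 2) fits (5, 7); releases (1, 2), pool now (6, 9)


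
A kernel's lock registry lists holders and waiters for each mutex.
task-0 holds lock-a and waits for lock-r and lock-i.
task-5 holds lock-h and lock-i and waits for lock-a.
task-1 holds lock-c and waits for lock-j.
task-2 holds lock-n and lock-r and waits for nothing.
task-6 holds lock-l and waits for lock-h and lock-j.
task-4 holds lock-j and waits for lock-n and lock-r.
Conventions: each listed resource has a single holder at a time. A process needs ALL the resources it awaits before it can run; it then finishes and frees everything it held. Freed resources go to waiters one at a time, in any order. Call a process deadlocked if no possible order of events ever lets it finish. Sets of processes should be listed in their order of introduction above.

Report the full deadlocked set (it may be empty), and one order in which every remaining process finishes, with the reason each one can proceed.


Deadlocked set: task-0, task-5 and task-6.
Key observation: the wait chain closes on itself along task-0 -> task-5 -> task-0; task-6 waits into the deadlock from upstream.
A valid finishing order for the others: task-2, task-4, task-1.
Step-by-step check:
  run task-2 (it waits on nothing); releases lock-n and lock-r
  task-4 waits on lock-n and lock-r — all released -> runs and releases lock-j
  task-1 waits on lock-j — all released -> runs and releases lock-c


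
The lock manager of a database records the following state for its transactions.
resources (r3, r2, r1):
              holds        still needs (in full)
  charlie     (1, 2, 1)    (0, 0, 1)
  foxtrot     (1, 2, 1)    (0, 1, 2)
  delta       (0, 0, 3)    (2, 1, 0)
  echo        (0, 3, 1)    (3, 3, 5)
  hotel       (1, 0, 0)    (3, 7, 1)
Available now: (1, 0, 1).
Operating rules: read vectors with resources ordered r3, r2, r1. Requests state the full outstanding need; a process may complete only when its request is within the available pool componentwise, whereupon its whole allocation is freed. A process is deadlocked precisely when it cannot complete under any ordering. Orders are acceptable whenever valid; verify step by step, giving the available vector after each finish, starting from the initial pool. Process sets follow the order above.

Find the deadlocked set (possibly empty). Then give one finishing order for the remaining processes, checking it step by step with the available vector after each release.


No process is deadlocked.
Key observation: charlie fits the free pool immediately, and its release cascades until everyone finishes.
One completion order for the rest: charlie, foxtrot, delta, echo, hotel. Walking it through:
  pool = (1, 0, 1)
  run charlie (needs (0, 0, 1), free (1, 0, 1)); after release of (1, 2, 1) the pool is (2, 2, 2)
  run foxtrot (needs (0, 1, 2), free (2, 2, 2)); after release of (1, 2, 1) the pool is (3, 4, 3)
  run delta (needs (2, 1, 0), free (3, 4, 3)); after release of (0, 0, 3) the pool is (3, 4, 6)
  run echo (needs (3, 3, 5), free (3, 4, 6)); after release of (0, 3, 1) the pool is (3, 7, 7)
  run hotel (needs (3, 7, 1), free (3, 7, 7)); after release of (1, 0, 0) the pool is (4, 7, 7)


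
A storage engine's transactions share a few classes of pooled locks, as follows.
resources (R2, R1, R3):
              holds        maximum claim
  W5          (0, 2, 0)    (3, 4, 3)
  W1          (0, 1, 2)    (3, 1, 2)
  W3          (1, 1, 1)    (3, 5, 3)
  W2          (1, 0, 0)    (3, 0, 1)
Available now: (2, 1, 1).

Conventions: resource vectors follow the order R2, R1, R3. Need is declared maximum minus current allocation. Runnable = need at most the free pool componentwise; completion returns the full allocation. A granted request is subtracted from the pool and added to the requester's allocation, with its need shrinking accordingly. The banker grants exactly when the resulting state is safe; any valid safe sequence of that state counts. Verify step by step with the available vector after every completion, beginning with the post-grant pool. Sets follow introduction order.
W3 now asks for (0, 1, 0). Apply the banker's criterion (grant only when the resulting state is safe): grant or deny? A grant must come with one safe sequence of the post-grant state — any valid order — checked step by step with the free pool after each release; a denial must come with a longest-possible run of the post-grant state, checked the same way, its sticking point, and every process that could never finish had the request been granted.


DENY — the pretend-granted state is unsafe.
Key observation: the wall is R1: completing W2, W1 brings the pool only to (3, 1, 3), and all the rest need more.
On the post-grant state, W2, W1 is a maximal run — nothing extends it. Step-by-step check:
  pool = (2, 0, 1)
  run W2 (needs (2, 0, 1), free (2, 0, 1)); after release of (1, 0, 0) the pool is (3, 0, 1)
  run W1 (needs (3, 0, 0), free (3, 0, 1)); after release of (0, 1, 2) the pool is (3, 1, 3)
  W5 cannot run: need (3, 2, 3) vs free (3, 1, 3) (insufficient R1)
  W3 cannot run: need (2, 3, 2) vs free (3, 1, 3) (insufficient R1)
Post-grant, the permanently blocked set is W5 and W3.


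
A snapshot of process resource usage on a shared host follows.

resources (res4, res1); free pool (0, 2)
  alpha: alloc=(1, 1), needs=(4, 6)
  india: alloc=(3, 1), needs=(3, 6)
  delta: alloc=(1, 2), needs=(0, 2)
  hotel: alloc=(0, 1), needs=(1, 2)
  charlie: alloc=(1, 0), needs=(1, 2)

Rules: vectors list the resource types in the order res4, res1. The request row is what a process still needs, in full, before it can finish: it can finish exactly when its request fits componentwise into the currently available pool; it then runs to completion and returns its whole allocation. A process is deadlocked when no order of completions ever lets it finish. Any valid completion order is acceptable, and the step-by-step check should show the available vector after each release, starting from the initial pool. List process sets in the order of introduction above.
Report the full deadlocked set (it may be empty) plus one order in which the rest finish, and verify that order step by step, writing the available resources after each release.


Deadlocked set: alpha and india.
Key observation: even finishing delta, hotel, charlie leaves just (2, 5) free — too little res4 for any of the remaining processes.
One completion order for the rest: delta, hotel, charlie. Verifying each step:
  pool = (0, 2)
  run delta (needs (0, 2), free (0, 2)); after release of (1, 2) the pool is (1, 4)
  run hotel (needs (1, 2), free (1, 4)); after release of (0, 1) the pool is (1, 5)
  run charlie (needs (1, 2), free (1, 5)); after release of (1, 0) the pool is (2, 5)
The blocked processes can never fit:
  blocked: alpha wants (4, 6), pool (2, 5) — not enough res4 and res1
  blocked: india wants (3, 6), pool (2, 5) — not enough res4 and res1


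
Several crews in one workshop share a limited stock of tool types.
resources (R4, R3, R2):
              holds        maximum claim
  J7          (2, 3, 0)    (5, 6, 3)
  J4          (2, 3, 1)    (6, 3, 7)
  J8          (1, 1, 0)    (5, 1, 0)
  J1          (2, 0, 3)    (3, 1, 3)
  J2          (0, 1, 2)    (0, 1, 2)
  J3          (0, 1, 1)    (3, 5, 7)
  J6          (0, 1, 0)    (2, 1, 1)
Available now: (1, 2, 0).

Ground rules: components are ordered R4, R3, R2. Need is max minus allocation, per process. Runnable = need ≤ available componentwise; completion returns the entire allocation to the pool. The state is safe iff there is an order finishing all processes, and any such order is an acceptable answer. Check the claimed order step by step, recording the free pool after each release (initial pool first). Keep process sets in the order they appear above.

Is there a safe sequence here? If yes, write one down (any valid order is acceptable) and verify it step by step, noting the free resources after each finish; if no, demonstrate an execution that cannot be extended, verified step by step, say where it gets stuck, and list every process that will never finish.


UNSAFE.
Key observation: the pool after J1, J2, J6, J7, J8 is (6, 8, 5); every surviving request exceeds it in R2, so progress ends there.
Going as far as possible: J1, J2, J6, J7, J8; after that, nothing fits. Verifying each step:
  pool = (1, 2, 0)
  run J1 (needs (1, 1, 0), free (1, 2, 0)); after release of (2, 0, 3) the pool is (3, 2, 3)
  run J2 (needs (0, 0, 0), free (3, 2, 3)); after release of (0, 1, 2) the pool is (3, 3, 5)
  run J6 (needs (2, 0, 1), free (3, 3, 5)); after release of (0, 1, 0) the pool is (3, 4, 5)
  run J7 (needs (3, 3, 3), free (3, 4, 5)); after release of (2, 3, 0) the pool is (5, 7, 5)
  run J8 (needs (4, 0, 0), free (5, 7, 5)); after release of (1, 1, 0) the pool is (6, 8, 5)
  J4 still needs (4, 0, 6) but only (6, 8, 5) is free — short on R2
  J3 still needs (3, 4, 6) but only (6, 8, 5) is free — short on R2
Never able to finish: J4 and J3.


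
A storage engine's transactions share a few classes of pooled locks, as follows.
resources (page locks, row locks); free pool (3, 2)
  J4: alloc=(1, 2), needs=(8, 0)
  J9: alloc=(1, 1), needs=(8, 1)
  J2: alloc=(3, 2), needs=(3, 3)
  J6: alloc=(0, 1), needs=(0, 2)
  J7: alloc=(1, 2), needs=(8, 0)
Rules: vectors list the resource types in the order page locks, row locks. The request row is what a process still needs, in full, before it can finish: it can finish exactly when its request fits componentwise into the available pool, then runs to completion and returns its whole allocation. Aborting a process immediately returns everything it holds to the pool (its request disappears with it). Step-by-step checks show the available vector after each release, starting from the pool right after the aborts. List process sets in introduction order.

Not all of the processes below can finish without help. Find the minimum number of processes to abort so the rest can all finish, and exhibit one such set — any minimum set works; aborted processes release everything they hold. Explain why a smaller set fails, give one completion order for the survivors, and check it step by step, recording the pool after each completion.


The answer: abort J4 and J9.
Key observation: no ordering could ever have run J7 before the abort of J4 and J9; with (2, 3) back in the pool it fits at step 2.
Minimality, checking each single-abort alternative: J4 alone leaves J9 blocked (short on page locks); J9 alone leaves J4 blocked (short on page locks); J2 alone leaves J4 blocked (short on page locks); J6 alone leaves J4 blocked (short on page locks); J7 alone leaves J4 blocked (short on page locks).
The survivors complete as J2, J7, J6. Verifying each step (starting from the post-abort pool):
  pool = (5, 5)
  J2 needs (3, 3) <= (5, 5) -> finishes; pool += (3, 2) = (8, 7)
  J7 needs (8, 0) <= (8, 7) -> finishes; pool += (1, 2) = (9, 9)
  J6 needs (0, 2) <= (9, 9) -> finishes; pool += (0, 1) = (9, 10)


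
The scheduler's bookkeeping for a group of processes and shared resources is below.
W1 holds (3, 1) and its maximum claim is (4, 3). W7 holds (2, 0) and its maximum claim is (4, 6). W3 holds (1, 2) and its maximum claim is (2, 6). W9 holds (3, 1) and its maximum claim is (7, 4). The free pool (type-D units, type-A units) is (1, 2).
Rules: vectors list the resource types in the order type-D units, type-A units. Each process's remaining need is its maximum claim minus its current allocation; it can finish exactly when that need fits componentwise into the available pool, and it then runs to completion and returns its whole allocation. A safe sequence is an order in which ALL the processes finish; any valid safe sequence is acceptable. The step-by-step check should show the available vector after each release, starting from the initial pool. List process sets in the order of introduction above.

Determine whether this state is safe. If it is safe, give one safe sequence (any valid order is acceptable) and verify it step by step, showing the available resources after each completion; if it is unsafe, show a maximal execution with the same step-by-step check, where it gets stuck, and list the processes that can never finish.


SAFE, for example via the order W1, W9, W3, W7.
Key observation: W1 marks the first exact bind of the order: its need (1, 2) fits the free (1, 2) with zero slack on a requested resource.
Step-by-step check:
  pool = (1, 2)
  W1 needs (1, 2) <= (1, 2) -> finishes; pool += (3, 1) = (4, 3)
  W9 needs (4, 3) <= (4, 3) -> finishes; pool += (3, 1) = (7, 4)
  W3 needs (1, 4) <= (7, 4) -> finishes; pool += (1, 2) = (8, 6)
  W7 needs (2, 6) <= (8, 6) -> finishes; pool += (2, 0) = (10, 6)


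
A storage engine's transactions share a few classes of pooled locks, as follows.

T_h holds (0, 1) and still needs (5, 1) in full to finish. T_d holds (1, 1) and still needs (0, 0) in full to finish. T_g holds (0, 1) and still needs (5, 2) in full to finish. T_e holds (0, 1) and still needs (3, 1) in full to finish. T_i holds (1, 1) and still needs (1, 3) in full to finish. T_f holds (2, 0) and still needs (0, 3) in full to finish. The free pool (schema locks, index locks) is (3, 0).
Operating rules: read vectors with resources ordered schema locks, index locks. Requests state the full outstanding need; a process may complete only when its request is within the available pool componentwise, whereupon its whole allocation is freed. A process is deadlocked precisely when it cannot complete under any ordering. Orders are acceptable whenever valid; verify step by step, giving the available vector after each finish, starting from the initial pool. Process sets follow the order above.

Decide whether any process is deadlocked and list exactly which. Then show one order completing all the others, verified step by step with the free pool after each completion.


The deadlocked set is T_h, T_g, T_i and T_f.
Key observation: after T_d, T_e the pool peaks at (4, 2), and each blocked process is short somewhere: T_h on schema locks; T_g on schema locks; T_i on index locks; T_f on index locks.
A valid finishing order for the others: T_d, T_e. Walking it through:
  pool = (3, 0)
  T_d: need (0, 0) fits (3, 0); releases (1, 1), pool now (4, 1)
  T_e: need (3, 1) fits (4, 1); releases (0, 1), pool now (4, 2)
The stuck group stays short no matter what:
  T_h still needs (5, 1) but only (4, 2) is free — short on schema locks
  T_g still needs (5, 2) but only (4, 2) is free — short on schema locks
  T_i still needs (1, 3) but only (4, 2) is free — short on index locks
  T_f still needs (0, 3) but only (4, 2) is free — short on index locks


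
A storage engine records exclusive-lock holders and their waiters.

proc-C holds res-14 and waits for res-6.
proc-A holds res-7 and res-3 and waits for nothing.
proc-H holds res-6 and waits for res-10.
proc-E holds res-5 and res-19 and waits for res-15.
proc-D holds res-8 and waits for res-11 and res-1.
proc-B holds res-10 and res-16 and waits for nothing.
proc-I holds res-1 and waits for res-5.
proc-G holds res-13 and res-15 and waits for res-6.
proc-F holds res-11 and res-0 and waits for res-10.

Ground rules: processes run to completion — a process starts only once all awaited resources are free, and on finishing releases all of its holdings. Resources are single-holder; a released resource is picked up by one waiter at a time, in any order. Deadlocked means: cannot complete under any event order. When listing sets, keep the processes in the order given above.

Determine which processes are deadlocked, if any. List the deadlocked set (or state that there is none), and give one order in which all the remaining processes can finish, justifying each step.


Nothing here is deadlocked.
Key observation: no waiting chain loops back on itself — every chain ends at a process that waits on nothing, so everyone eventually runs.
A valid finishing order for the others: proc-B, proc-F, proc-H, proc-A, proc-G, proc-E, proc-I, proc-C, proc-D.
Check, step by step:
  run proc-B (it waits on nothing); releases res-10 and res-16
  proc-F: everything it awaited (res-10) is free; runs, freeing res-11 and res-0
  proc-H: everything it awaited (res-10) is free; runs, freeing res-6
  run proc-A (it waits on nothing); releases res-7 and res-3
  proc-G: everything it awaited (res-6) is free; runs, freeing res-13 and res-15
  proc-E: everything it awaited (res-15) is free; runs, freeing res-5 and res-19
  proc-I: everything it awaited (res-5) is free; runs, freeing res-1
  proc-C: everything it awaited (res-6) is free; runs, freeing res-14
  proc-D: everything it awaited (res-11 and res-1) is free; runs, freeing res-8


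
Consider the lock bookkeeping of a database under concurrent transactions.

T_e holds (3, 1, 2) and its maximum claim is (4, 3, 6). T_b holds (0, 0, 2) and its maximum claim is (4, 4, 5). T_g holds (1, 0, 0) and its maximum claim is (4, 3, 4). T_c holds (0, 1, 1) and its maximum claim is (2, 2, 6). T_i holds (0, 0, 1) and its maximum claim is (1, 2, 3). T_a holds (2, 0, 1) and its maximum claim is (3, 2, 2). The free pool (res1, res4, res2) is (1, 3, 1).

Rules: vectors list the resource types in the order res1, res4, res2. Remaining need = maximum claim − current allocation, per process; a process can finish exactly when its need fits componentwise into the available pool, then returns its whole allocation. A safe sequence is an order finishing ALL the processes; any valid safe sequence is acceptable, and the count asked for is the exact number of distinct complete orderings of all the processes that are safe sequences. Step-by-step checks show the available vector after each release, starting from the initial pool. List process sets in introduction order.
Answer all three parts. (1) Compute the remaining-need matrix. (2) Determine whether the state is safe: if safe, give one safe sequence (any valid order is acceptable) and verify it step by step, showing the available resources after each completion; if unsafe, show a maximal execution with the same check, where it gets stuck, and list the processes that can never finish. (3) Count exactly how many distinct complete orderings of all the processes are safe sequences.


(1) Need matrix, components ordered res1, res4, res2:
  T_e: (1, 2, 4)
  T_b: (4, 4, 3)
  T_g: (3, 3, 4)
  T_c: (2, 1, 5)
  T_i: (1, 2, 2)
  T_a: (1, 2, 1)
(2) UNSAFE — no complete ordering exists.
Key observation: after T_a, T_i the pool peaks at (3, 3, 3), and each blocked process is short somewhere: T_e on res2; T_b on res1, res4; T_g on res2; T_c on res2.
The run T_a, T_i cannot be extended any further. Check, step by step:
  pool = (1, 3, 1)
  T_a: need (1, 2, 1) fits (1, 3, 1); releases (2, 0, 1), pool now (3, 3, 2)
  T_i: need (1, 2, 2) fits (3, 3, 2); releases (0, 0, 1), pool now (3, 3, 3)
  blocked: T_e wants (1, 2, 4), pool (3, 3, 3) — not enough res2
  blocked: T_b wants (4, 4, 3), pool (3, 3, 3) — not enough res1 and res4
  blocked: T_g wants (3, 3, 4), pool (3, 3, 3) — not enough res2
  blocked: T_c wants (2, 1, 5), pool (3, 3, 3) — not enough res2
Processes that can never finish: T_e, T_b, T_g and T_c.
(3) Precisely 0 of the possible complete orderings are safe sequences.


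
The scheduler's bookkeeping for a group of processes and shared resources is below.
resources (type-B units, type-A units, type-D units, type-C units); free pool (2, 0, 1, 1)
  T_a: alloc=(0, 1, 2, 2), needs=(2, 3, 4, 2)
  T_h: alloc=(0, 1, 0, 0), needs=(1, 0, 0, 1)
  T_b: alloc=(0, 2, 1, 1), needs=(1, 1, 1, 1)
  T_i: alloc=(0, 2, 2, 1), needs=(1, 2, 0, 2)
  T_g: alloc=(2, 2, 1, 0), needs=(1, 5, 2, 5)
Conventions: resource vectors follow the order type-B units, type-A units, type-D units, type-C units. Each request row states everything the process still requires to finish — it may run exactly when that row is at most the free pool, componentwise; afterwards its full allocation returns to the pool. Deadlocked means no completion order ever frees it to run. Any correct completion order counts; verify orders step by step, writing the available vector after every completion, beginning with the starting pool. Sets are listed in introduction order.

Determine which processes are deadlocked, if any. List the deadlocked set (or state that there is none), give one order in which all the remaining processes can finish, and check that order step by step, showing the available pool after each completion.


No process is deadlocked.
Key observation: starting with T_h, each completion frees enough for the next — no one is permanently blocked.
One completion order for the rest: T_h, T_b, T_i, T_a, T_g. Check, step by step:
  pool = (2, 0, 1, 1)
  run T_h (needs (1, 0, 0, 1), free (2, 0, 1, 1)); after release of (0, 1, 0, 0) the pool is (2, 1, 1, 1)
  run T_b (needs (1, 1, 1, 1), free (2, 1, 1, 1)); after release of (0, 2, 1, 1) the pool is (2, 3, 2, 2)
  run T_i (needs (1, 2, 0, 2), free (2, 3, 2, 2)); after release of (0, 2, 2, 1) the pool is (2, 5, 4, 3)
  run T_a (needs (2, 3, 4, 2), free (2, 5, 4, 3)); after release of (0, 1, 2, 2) the pool is (2, 6, 6, 5)
  run T_g (needs (1, 5, 2, 5), free (2, 6, 6, 5)); after release of (2, 2, 1, 0) the pool is (4, 8, 7, 5)


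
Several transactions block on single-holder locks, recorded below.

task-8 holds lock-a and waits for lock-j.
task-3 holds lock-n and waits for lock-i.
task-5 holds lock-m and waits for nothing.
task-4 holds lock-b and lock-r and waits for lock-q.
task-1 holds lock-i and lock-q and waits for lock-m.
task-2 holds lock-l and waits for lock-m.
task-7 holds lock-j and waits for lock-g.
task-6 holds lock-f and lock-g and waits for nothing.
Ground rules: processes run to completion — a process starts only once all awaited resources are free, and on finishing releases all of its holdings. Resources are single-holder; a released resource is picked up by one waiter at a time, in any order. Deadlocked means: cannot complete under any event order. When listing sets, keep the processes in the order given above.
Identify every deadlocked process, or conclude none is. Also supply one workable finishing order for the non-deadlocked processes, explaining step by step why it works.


Nothing here is deadlocked.
Key observation: all waits point, directly or indirectly, at processes that can finish, so nothing is permanently blocked.
One completion order for the rest: task-5, task-1, task-4, task-3, task-6, task-2, task-7, task-8.
Check, step by step:
  run task-5 (it waits on nothing); releases lock-m
  task-1 waits on lock-m — all released -> runs and releases lock-i and lock-q
  task-4 waits on lock-q — all released -> runs and releases lock-b and lock-r
  task-3 waits on lock-i — all released -> runs and releases lock-n
  run task-6 (it waits on nothing); releases lock-f and lock-g
  task-2 waits on lock-m — all released -> runs and releases lock-l
  task-7 waits on lock-g — all released -> runs and releases lock-j
  task-8 waits on lock-j — all released -> runs and releases lock-a


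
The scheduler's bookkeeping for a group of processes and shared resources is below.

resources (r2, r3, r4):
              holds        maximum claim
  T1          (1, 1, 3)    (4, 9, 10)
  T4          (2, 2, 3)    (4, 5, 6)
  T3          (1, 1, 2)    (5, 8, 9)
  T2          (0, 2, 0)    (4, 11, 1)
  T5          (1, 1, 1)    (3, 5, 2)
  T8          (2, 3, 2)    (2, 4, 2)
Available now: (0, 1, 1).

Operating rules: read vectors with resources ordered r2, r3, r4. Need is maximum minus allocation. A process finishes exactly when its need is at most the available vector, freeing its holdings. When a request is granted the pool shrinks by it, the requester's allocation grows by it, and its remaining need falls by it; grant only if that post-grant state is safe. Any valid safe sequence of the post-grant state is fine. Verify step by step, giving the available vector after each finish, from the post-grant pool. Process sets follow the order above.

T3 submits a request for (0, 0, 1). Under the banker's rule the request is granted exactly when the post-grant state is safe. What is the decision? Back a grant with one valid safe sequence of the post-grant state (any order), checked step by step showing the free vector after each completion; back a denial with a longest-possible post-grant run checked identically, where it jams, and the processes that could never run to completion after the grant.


GRANT. The post-grant state is safe; one safe sequence: T8, T5, T4, T3, T1, T2.
Key observation: the transfer keeps a workable pool ((0, 1, 0)); T8 starts the safe sequence.
Verifying the post-grant state step by step:
  pool = (0, 1, 0)
  T8 needs (0, 1, 0) <= (0, 1, 0) -> finishes; pool += (2, 3, 2) = (2, 4, 2)
  T5 needs (2, 4, 1) <= (2, 4, 2) -> finishes; pool += (1, 1, 1) = (3, 5, 3)
  T4 needs (2, 3, 3) <= (3, 5, 3) -> finishes; pool += (2, 2, 3) = (5, 7, 6)
  T3 needs (4, 7, 6) <= (5, 7, 6) -> finishes; pool += (1, 1, 3) = (6, 8, 9)
  T1 needs (3, 8, 7) <= (6, 8, 9) -> finishes; pool += (1, 1, 3) = (7, 9, 12)
  T2 needs (4, 9, 1) <= (7, 9, 12) -> finishes; pool += (0, 2, 0) = (7, 11, 12)


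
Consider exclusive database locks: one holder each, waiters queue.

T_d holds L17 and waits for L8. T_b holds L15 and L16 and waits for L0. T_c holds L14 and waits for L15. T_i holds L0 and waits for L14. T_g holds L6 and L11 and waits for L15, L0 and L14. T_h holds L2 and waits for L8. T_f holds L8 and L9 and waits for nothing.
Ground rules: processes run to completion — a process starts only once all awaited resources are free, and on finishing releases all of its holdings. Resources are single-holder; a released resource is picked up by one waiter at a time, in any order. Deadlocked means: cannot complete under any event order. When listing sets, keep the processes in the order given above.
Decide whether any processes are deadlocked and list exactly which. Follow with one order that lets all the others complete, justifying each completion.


Deadlocked: T_b, T_c, T_i and T_g.
Key observation: T_b -> T_i -> T_c -> T_b is a circular wait — nothing in it can go first; T_g waits into the deadlock from upstream.
One completion order for the rest: T_f, T_d, T_h.
Step-by-step check:
  run T_f (it waits on nothing); releases L8 and L9
  T_d: everything it awaited (L8) is free; runs, freeing L17
  T_h: everything it awaited (L8) is free; runs, freeing L2


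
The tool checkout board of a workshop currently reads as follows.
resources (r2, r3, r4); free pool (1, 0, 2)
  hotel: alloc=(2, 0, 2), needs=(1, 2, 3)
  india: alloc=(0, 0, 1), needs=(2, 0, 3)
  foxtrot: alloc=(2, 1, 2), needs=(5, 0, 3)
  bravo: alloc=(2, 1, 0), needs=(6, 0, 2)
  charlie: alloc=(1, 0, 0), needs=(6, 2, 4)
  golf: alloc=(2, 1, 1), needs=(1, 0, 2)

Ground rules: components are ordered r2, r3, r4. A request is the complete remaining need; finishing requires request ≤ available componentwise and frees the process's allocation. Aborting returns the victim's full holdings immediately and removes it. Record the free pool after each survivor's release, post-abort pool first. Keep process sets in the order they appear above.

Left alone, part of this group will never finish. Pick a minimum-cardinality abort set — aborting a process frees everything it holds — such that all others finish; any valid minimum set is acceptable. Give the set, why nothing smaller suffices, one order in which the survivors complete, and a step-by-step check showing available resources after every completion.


Abort bravo.
Key observation: before aborting bravo, foxtrot was permanently blocked — no order could ever run it; afterwards it completes at step 2.
No smaller set exists: with zero aborts the deadlock remains.
One survivor order: golf, foxtrot, charlie, india, hotel. Verifying each step (post-abort pool first):
  pool = (3, 1, 2)
  golf needs (1, 0, 2) <= (3, 1, 2) -> finishes; pool += (2, 1, 1) = (5, 2, 3)
  foxtrot needs (5, 0, 3) <= (5, 2, 3) -> finishes; pool += (2, 1, 2) = (7, 3, 5)
  charlie needs (6, 2, 4) <= (7, 3, 5) -> finishes; pool += (1, 0, 0) = (8, 3, 5)
  india needs (2, 0, 3) <= (8, 3, 5) -> finishes; pool += (0, 0, 1) = (8, 3, 6)
  hotel needs (1, 2, 3) <= (8, 3, 6) -> finishes; pool += (2, 0, 2) = (10, 3, 8)


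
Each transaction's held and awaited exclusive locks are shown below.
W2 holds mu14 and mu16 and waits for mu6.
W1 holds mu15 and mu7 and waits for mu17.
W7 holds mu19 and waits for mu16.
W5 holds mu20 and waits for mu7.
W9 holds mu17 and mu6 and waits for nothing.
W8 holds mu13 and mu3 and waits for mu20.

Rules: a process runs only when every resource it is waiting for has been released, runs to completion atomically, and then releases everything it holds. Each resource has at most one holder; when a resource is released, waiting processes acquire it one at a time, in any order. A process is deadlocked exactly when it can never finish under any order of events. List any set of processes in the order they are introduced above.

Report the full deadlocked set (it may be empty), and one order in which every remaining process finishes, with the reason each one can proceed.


The deadlocked set is empty.
Key observation: the wait relation is loop-free; peeling off processes with no waits unwinds the whole state.
A valid finishing order for the others: W9, W1, W2, W5, W7, W8.
Check, step by step:
  run W9 (it waits on nothing); releases mu17 and mu6
  W1: everything it awaited (mu17) is free; runs, freeing mu15 and mu7
  W2: everything it awaited (mu6) is free; runs, freeing mu14 and mu16
  W5: everything it awaited (mu7) is free; runs, freeing mu20
  W7: everything it awaited (mu16) is free; runs, freeing mu19
  W8: everything it awaited (mu20) is free; runs, freeing mu13 and mu3


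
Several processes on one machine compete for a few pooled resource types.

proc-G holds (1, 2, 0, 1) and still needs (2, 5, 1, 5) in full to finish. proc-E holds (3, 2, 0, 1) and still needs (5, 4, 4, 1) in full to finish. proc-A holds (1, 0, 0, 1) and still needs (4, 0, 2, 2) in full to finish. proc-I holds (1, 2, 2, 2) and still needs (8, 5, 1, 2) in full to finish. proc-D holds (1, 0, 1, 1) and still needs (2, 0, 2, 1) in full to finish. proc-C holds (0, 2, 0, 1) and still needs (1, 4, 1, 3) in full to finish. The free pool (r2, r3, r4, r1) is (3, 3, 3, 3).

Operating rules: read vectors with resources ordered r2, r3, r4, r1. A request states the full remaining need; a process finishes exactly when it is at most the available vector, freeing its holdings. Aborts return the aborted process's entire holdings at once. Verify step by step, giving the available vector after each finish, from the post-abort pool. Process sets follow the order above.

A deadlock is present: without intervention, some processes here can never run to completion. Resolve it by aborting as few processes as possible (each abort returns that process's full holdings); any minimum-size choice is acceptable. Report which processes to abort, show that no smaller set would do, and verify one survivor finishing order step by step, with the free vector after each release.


Minimum abort set: proc-G.
Key observation: the deadlocked proc-C becomes finishable only because proc-G released (1, 2, 0, 1); it completes at step 1 below.
Minimality: the empty abort set fails — the state is deadlocked as it stands.
The survivors complete as proc-C, proc-D, proc-E, proc-A, proc-I. Walking it through (starting from the post-abort pool):
  pool = (4, 5, 3, 4)
  run proc-C (needs (1, 4, 1, 3), free (4, 5, 3, 4)); after release of (0, 2, 0, 1) the pool is (4, 7, 3, 5)
  run proc-D (needs (2, 0, 2, 1), free (4, 7, 3, 5)); after release of (1, 0, 1, 1) the pool is (5, 7, 4, 6)
  run proc-E (needs (5, 4, 4, 1), free (5, 7, 4, 6)); after release of (3, 2, 0, 1) the pool is (8, 9, 4, 7)
  run proc-A (needs (4, 0, 2, 2), free (8, 9, 4, 7)); after release of (1, 0, 0, 1) the pool is (9, 9, 4, 8)
  run proc-I (needs (8, 5, 1, 2), free (9, 9, 4, 8)); after release of (1, 2, 2, 2) the pool is (10, 11, 6, 10)


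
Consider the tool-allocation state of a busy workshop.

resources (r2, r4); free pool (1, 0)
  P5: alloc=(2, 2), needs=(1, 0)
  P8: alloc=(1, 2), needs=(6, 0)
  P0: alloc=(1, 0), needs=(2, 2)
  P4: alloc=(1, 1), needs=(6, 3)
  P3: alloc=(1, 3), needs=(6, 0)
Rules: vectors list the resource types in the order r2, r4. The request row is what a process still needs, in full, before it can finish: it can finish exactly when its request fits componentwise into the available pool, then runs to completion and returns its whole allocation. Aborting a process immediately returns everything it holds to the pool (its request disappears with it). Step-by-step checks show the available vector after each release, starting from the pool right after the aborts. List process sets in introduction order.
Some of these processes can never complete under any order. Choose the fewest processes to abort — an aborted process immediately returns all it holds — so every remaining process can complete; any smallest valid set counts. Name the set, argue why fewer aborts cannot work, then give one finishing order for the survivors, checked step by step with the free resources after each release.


The answer: abort P8 and P3.
Key observation: P4 had no path to completion before; after the abort of P8 and P3 ((2, 5) returned), step 3 is where it fits.
Why nothing smaller works — every single abort fails: P5 alone leaves P8 blocked (short on r2); P8 alone leaves P4 blocked (short on r2); P0 alone leaves P8 blocked (short on r2); P4 alone leaves P8 blocked (short on r2); P3 alone leaves P8 blocked (short on r2).
Survivors finish in the order: P0, P5, P4. Verifying each step (pool after the aborts first):
  pool = (3, 5)
  P0: need (2, 2) fits (3, 5); releases (1, 0), pool now (4, 5)
  P5: need (1, 0) fits (4, 5); releases (2, 2), pool now (6, 7)
  P4: need (6, 3) fits (6, 7); releases (1, 1), pool now (7, 8)


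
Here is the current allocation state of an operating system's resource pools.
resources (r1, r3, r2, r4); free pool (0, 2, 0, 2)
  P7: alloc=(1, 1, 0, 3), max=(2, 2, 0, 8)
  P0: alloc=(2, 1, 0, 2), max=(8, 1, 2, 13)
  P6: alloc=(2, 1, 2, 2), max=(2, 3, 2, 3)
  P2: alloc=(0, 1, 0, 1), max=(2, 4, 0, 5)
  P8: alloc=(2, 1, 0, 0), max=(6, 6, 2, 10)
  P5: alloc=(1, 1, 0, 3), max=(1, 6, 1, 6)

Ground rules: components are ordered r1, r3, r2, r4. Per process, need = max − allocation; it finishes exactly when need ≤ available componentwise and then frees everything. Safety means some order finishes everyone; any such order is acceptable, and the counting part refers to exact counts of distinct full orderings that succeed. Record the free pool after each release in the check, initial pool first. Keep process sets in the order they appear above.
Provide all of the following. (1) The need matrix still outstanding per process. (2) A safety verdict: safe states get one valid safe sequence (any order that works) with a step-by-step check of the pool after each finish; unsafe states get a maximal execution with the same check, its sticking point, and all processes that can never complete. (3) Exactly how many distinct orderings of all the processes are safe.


(1) Need matrix, components ordered r1, r3, r2, r4:
  P7: (1, 1, 0, 5)
  P0: (6, 0, 2, 11)
  P6: (0, 2, 0, 1)
  P2: (2, 3, 0, 4)
  P8: (4, 5, 2, 10)
  P5: (0, 5, 1, 3)
(2) SAFE — a valid safe sequence is P6, P2, P7, P5, P8, P0.
Key observation: at P6 the run first touches a limit — (0, 2, 0, 1) against (0, 2, 0, 2), exact on a resource it actually requests.
Check, step by step:
  pool = (0, 2, 0, 2)
  P6 needs (0, 2, 0, 1) <= (0, 2, 0, 2) -> finishes; pool += (2, 1, 2, 2) = (2, 3, 2, 4)
  P2 needs (2, 3, 0, 4) <= (2, 3, 2, 4) -> finishes; pool += (0, 1, 0, 1) = (2, 4, 2, 5)
  P7 needs (1, 1, 0, 5) <= (2, 4, 2, 5) -> finishes; pool += (1, 1, 0, 3) = (3, 5, 2, 8)
  P5 needs (0, 5, 1, 3) <= (3, 5, 2, 8) -> finishes; pool += (1, 1, 0, 3) = (4, 6, 2, 11)
  P8 needs (4, 5, 2, 10) <= (4, 6, 2, 11) -> finishes; pool += (2, 1, 0, 0) = (6, 7, 2, 11)
  P0 needs (6, 0, 2, 11) <= (6, 7, 2, 11) -> finishes; pool += (2, 1, 0, 2) = (8, 8, 2, 13)
(3) Precisely 1 of the possible complete orderings is a safe sequence.


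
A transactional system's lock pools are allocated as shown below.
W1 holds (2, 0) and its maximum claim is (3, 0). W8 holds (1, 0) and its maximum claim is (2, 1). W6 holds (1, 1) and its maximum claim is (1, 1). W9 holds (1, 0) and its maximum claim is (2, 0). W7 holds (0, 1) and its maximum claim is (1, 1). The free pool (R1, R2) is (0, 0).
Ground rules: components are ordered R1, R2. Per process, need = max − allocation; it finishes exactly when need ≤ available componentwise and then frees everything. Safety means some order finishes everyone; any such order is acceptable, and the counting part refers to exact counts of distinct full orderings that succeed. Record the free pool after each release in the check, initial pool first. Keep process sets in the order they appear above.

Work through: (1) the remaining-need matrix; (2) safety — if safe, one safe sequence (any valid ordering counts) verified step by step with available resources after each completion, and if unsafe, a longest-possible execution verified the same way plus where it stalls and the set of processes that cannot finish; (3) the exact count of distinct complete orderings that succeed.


(1) Need matrix, components ordered R1, R2:
  W1: (1, 0)
  W8: (1, 1)
  W6: (0, 0)
  W9: (1, 0)
  W7: (1, 0)
(2) SAFE — a valid safe sequence is W6, W9, W8, W7, W1.
Key observation: reading the order forward, W9 is the first process whose need (1, 0) meets the free pool (1, 1) exactly on a resource it requests.
Check, step by step:
  pool = (0, 0)
  W6: need (0, 0) fits (0, 0); releases (1, 1), pool now (1, 1)
  W9: need (1, 0) fits (1, 1); releases (1, 0), pool now (2, 1)
  W8: need (1, 1) fits (2, 1); releases (1, 0), pool now (3, 1)
  W7: need (1, 0) fits (3, 1); releases (0, 1), pool now (3, 2)
  W1: need (1, 0) fits (3, 2); releases (2, 0), pool now (5, 2)
(3) Exactly 24 of the possible complete orderings are safe sequences.


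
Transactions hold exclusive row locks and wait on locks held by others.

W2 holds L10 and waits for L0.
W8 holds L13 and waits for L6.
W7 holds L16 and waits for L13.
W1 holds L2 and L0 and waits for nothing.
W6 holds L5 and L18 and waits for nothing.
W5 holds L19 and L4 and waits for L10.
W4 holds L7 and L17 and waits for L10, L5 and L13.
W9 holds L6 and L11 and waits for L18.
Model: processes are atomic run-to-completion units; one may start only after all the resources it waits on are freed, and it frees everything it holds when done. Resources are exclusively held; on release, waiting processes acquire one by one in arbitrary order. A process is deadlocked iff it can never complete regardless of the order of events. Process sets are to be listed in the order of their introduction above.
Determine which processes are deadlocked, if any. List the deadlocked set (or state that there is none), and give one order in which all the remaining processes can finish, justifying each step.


No process is deadlocked.
Key observation: there is no circular wait here — follow any chain and it reaches a process that is free to run now.
The rest can finish in the order W6, W9, W1, W2, W5, W8, W7, W4.
Check, step by step:
  W6 waits on nothing -> runs at once and releases L5 and L18
  run W9 (all its waits — L18 — are resolved); releases L6 and L11
  W1 waits on nothing -> runs at once and releases L2 and L0
  run W2 (all its waits — L0 — are resolved); releases L10
  run W5 (all its waits — L10 — are resolved); releases L19 and L4
  run W8 (all its waits — L6 — are resolved); releases L13
  run W7 (all its waits — L13 — are resolved); releases L16
  run W4 (all its waits — L10, L5 and L13 — are resolved); releases L7 and L17
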